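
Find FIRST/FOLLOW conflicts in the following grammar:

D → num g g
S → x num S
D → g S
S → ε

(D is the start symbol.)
A FIRST/FOLLOW conflict occurs when a non-terminal N has a nullable alternative N → β (β ⇒* ε) and another alternative N → α with FIRST(α) ∩ FOLLOW(N) ≠ ∅: on such a lookahead the parser cannot decide between expanding α and letting N vanish via β.

Nullable non-terminals: S.

S: nullable alternative(s) S → ε; FOLLOW(S) = { $ }
  S → x num S: FIRST \ {ε} = { 'x' } — disjoint from FOLLOW(S)
  S → ε: FIRST \ {ε} = { } — this is the only nullable alternative, skip

D has no nullable alternative, so no FIRST/FOLLOW check is needed there.

No FIRST/FOLLOW conflicts found.

Answer: No FIRST/FOLLOW conflicts.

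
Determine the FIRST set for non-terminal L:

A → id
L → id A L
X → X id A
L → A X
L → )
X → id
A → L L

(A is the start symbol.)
FIRST sets of the other non-terminals involved (by the same procedure, iterated to a fixed point):
  FIRST(A) = { ')', 'id' }

From L → id A L:
  - id is a terminal: add 'id' and stop
From L → A X:
  - A is a non-terminal: add FIRST(A) \ {ε} = { ')', 'id' }
    A is not nullable, so stop
From L → ):
  - ')' is a terminal: add ')' and stop

Collecting: FIRST(L) = { ')', 'id' }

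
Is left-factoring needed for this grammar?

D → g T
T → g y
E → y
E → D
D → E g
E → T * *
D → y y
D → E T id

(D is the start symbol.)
Yes, D has productions with common prefix 'E'

Left-factoring is needed when two productions for the same non-terminal
share a common prefix on the right-hand side.

Productions for D:
  D → g T
  D → E g
  D → y y
  D → E T id
Productions for E:
  E → y
  E → D
  E → T * *

Found common prefix 'E' in productions for D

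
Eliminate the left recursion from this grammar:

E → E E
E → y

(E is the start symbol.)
E → y E'
E' → E E'
E' → ε

E is directly left-recursive. The standard transformation for
  A → A α₁ | ... | A α_m | β₁ | ... | β_n
is
  A  → β₁ A' | ... | β_n A'
  A' → α₁ A' | ... | α_m A' | ε

E → y becomes E → y E'
E → E E becomes E' → E E'
Add E' → ε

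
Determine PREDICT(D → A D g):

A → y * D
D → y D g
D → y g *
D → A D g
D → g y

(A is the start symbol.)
PREDICT(D → A D g) = (FIRST(RHS) \ {ε}) ∪ (FOLLOW(D) if ε ∈ FIRST(RHS), i.e. RHS ⇒* ε)
FIRST(A) = { 'y' }
FIRST(A D g) = { 'y' }
ε ∉ FIRST(A D g), so FOLLOW(D) is not added.
PREDICT(D → A D g) = { 'y' }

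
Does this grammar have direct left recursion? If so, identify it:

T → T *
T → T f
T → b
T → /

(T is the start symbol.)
Direct left recursion occurs when N → N α for some non-terminal N (the right-hand side begins with the left-hand side itself).

T → T *: LEFT RECURSIVE (starts with T)
T → T f: LEFT RECURSIVE (starts with T)
T → b: starts with b
T → /: starts with '/'

The grammar has direct left recursion on: T.

Answer: Yes, T is left-recursive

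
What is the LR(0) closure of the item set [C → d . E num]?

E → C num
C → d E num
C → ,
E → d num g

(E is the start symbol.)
To compute CLOSURE, for each item [A → α.Bβ] where B is a non-terminal, add [B → .γ] for all productions B → γ; repeat for the newly added items until nothing changes.

Start with: [C → d . E num]
  [C → d . E num] has the dot before E: add [E → . C num], [E → . d num g]
  [E → . C num] has the dot before C: add [C → . d E num], [C → . ,]
No further items can be added.

CLOSURE = { [C → . ,], [C → . d E num], [C → d . E num], [E → . C num], [E → . d num g] }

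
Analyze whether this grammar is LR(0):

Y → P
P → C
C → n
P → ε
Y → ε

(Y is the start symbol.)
No. Shift-reduce conflict between [P → .] and [C → . n]

Augment with Y' → Y and build the canonical LR(0) collection (I0 = CLOSURE({[Y' → . Y]}), then GOTO on every symbol after a dot until no new states appear). It has 5 states:
  I0: { [C → . n], [P → . C], [P → .], [Y → . P], [Y → .], [Y' → . Y] }  — shift, 2 reduces
  I1: { [P → C .] }  — reduce
  I2: { [Y → P .] }  — reduce
  I3: { [Y' → Y .] }  — accept
  I4: { [C → n .] }  — reduce

Conflict in state I0:
  Shift-reduce conflict between [P → .] and [C → . n]
So the grammar is NOT LR(0).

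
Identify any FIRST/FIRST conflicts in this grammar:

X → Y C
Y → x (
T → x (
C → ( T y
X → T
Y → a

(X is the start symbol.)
Yes. X → Y C / X → T on { 'x' }

FIRST sets of the non-terminals at (or reachable through a nullable prefix from) the front of some alternative:
  FIRST(Y) = { 'a', 'x' }
  FIRST(T) = { 'x' }

Productions for X:
  X → Y C: FIRST = { 'a', 'x' }
  X → T: FIRST = { 'x' }
Productions for Y:
  Y → x (: FIRST = { 'x' }
  Y → a: FIRST = { 'a' }
T, C have only one production, so no FIRST/FIRST conflict is possible there.

Conflict for X: X → Y C and X → T
  Overlap: { 'x' }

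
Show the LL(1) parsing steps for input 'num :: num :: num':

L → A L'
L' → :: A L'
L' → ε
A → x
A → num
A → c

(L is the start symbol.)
Stack is shown with the top on the left.

Stack      Input                Action
--------------------------------------
L $        num :: num :: num $  output L → A L'
A L' $     num :: num :: num $  output A → num
num L' $   num :: num :: num $  match 'num'
L' $       :: num :: num $      output L' → :: A L'
:: A L' $  :: num :: num $      match '::'
A L' $     num :: num $         output A → num
num L' $   num :: num $         match 'num'
L' $       :: num $             output L' → :: A L'
:: A L' $  :: num $             match '::'
A L' $     num $                output A → num
num L' $   num $                match 'num'
L' $       $                    output L' → ε
$          $                    accept

The string is accepted.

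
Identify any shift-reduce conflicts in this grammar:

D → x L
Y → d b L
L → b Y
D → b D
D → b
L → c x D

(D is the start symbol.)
Yes — I2: [D → b .] vs [D → . b]

A shift-reduce conflict occurs when an LR(0) state has both:
  - a complete (reduce) item [A → α .] (dot at the end), and
  - a shift item [B → β . c γ] (dot before a terminal).

Augment with D' → D and build the canonical LR(0) collection (I0 = CLOSURE({[D' → . D]}), then GOTO on every symbol after a dot until no new states appear). It has 14 states:
  I0: { [D → . b D], [D → . b], [D → . x L], [D' → . D] }  — shift
  I1: { [D' → D .] }  — accept
  I2: { [D → . b D], [D → . b], [D → . x L], [D → b . D], [D → b .] }  — shift, reduce
  I3: { [D → x . L], [L → . b Y], [L → . c x D] }  — shift
  I4: { [D → x L .] }  — reduce
  I5: { [L → b . Y], [Y → . d b L] }  — shift
  I6: { [L → c . x D] }  — shift
  I7: { [D → . b D], [D → . b], [D → . x L], [L → c x . D] }  — shift
  I8: { [L → c x D .] }  — reduce
  I9: { [L → b Y .] }  — reduce
  I10: { [Y → d . b L] }  — shift
  I11: { [L → . b Y], [L → . c x D], [Y → d b . L] }  — shift
  I12: { [Y → d b L .] }  — reduce
  I13: { [D → b D .] }  — reduce

I2 contains reduce item [D → b .] and shift items [D → . b], [D → . b D], [D → . x L] — shift-reduce conflict.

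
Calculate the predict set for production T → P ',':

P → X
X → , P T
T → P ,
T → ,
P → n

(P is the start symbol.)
PREDICT(T → P ',') = (FIRST(RHS) \ {ε}) ∪ (FOLLOW(T) if ε ∈ FIRST(RHS), i.e. RHS ⇒* ε)
FIRST(P) = { ',', 'n' }
FIRST(P ',') = { ',', 'n' }
ε ∉ FIRST(P ','), so FOLLOW(T) is not added.
PREDICT(T → P ',') = { ',', 'n' }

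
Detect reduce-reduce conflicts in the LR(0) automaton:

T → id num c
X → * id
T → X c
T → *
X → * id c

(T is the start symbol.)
No reduce-reduce conflicts

Augment with T' → T and build the canonical LR(0) collection (I0 = CLOSURE({[T' → . T]}), then GOTO on every symbol after a dot until no new states appear). It has 10 states:
  I0: { [T → . *], [T → . X c], [T → . id num c], [T' → . T], [X → . * id c], [X → . * id] }  — shift
  I1: { [T → * .], [X → * . id c], [X → * . id] }  — shift, reduce
  I2: { [T' → T .] }  — accept
  I3: { [T → X . c] }  — shift
  I4: { [T → id . num c] }  — shift
  I5: { [T → id num . c] }  — shift
  I6: { [T → id num c .] }  — reduce
  I7: { [T → X c .] }  — reduce
  I8: { [X → * id . c], [X → * id .] }  — shift, reduce
  I9: { [X → * id c .] }  — reduce

No state contains more than one complete item.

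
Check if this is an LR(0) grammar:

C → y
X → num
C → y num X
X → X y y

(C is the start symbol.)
A grammar is LR(0) if no state in the canonical LR(0) collection has:
  - both a shift item (dot before a terminal) and a complete item (shift-reduce conflict), or
  - two or more complete items (reduce-reduce conflict; the accept item [C' → C .] counts as a complete item here).

Augment with C' → C and build the canonical LR(0) collection (I0 = CLOSURE({[C' → . C]}), then GOTO on every symbol after a dot until no new states appear). It has 8 states:
  I0: { [C → . y num X], [C → . y], [C' → . C] }  — shift
  I1: { [C' → C .] }  — accept
  I2: { [C → y . num X], [C → y .] }  — shift, reduce
  I3: { [C → y num . X], [X → . X y y], [X → . num] }  — shift
  I4: { [C → y num X .], [X → X . y y] }  — shift, reduce
  I5: { [X → num .] }  — reduce
  I6: { [X → X y . y] }  — shift
  I7: { [X → X y y .] }  — reduce

Conflict in state I2:
  Shift-reduce conflict between [C → y .] and [C → y . num X]
So the grammar is NOT LR(0).

Answer: No. Shift-reduce conflict between [C → y .] and [C → y . num X]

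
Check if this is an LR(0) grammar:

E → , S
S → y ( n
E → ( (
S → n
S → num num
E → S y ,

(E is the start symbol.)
A grammar is LR(0) if no state in the canonical LR(0) collection has:
  - both a shift item (dot before a terminal) and a complete item (shift-reduce conflict), or
  - two or more complete items (reduce-reduce conflict; the accept item [E' → E .] counts as a complete item here).

Augment with E' → E and build the canonical LR(0) collection (I0 = CLOSURE({[E' → . E]}), then GOTO on every symbol after a dot until no new states appear). It has 15 states:
  I0: { [E → . ( (], [E → . , S], [E → . S y ,], [E' → . E], [S → . n], [S → . num num], [S → . y ( n] }  — shift
  I1: { [E → ( . (] }  — shift
  I2: { [E → , . S], [S → . n], [S → . num num], [S → . y ( n] }  — shift
  I3: { [E' → E .] }  — accept
  I4: { [E → S . y ,] }  — shift
  I5: { [S → n .] }  — reduce
  I6: { [S → num . num] }  — shift
  I7: { [S → y . ( n] }  — shift
  I8: { [S → y ( . n] }  — shift
  I9: { [S → y ( n .] }  — reduce
  I10: { [S → num num .] }  — reduce
  I11: { [E → S y . ,] }  — shift
  I12: { [E → S y , .] }  — reduce
  I13: { [E → , S .] }  — reduce
  I14: { [E → ( ( .] }  — reduce

Every state is either a pure shift/goto state or contains exactly one complete item and nothing to shift — no conflicts. The grammar is LR(0).

Answer: Yes, the grammar is LR(0)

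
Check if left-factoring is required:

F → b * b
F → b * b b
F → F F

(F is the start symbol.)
Left-factoring is needed when two productions for the same non-terminal
share a common prefix on the right-hand side.

Productions for F:
  F → b * b
  F → b * b b
  F → F F

Found common prefix 'b * b' in productions for F

Answer: Yes, F has productions with common prefix 'b * b'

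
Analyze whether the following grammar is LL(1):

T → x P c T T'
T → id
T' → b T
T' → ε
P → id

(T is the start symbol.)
A grammar is LL(1) if for each non-terminal N with multiple productions, the predict sets of those productions are pairwise disjoint, where PREDICT(N → α) = (FIRST(α) \ {ε}) ∪ (FOLLOW(N) if α ⇒* ε).

Relevant sets:
  FOLLOW(T') = { $, 'b' }

For T:
  PREDICT(T → x P c T T') = { 'x' }
  PREDICT(T → id) = { 'id' }
For T':
  PREDICT(T' → b T) = { 'b' }
  PREDICT(T' → ε) = { $, 'b' }
P has a single production, so nothing to check there.

Conflict found: Predict set conflict for T': { 'b' }
The grammar is NOT LL(1).

Answer: No. Predict set conflict for T': { 'b' }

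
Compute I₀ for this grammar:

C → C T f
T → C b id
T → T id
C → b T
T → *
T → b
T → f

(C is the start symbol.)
First, augment the grammar with C' → C
I₀ = CLOSURE({ [C' → . C] }):
  [C' → . C] has the dot before C: add [C → . C T f], [C → . b T]
No further items can be added.

I₀ = { [C → . C T f], [C → . b T], [C' → . C] }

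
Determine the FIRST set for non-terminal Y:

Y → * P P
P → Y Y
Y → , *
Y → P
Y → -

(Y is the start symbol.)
To compute FIRST(Y), examine every production with Y on the left-hand side, reading each right-hand side left to right until a non-nullable symbol is reached.

FIRST sets of the other non-terminals involved (by the same procedure, iterated to a fixed point):
  FIRST(P) = { '*', ',', '-' }

From Y → * P P:
  - '*' is a terminal: add '*' and stop
From Y → , *:
  - ',' is a terminal: add ',' and stop
From Y → P:
  - P is a non-terminal: add FIRST(P) \ {ε} = { '*', ',', '-' }
    P is not nullable, so stop
From Y → -:
  - '-' is a terminal: add '-' and stop

Collecting: FIRST(Y) = { '*', ',', '-' }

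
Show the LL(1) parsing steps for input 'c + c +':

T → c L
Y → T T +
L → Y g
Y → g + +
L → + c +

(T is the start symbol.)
LL(1) parsing maintains a stack (initially the start symbol over $) and the input. At each step: if the stack top is a terminal, match it against the current input token; if it is a non-terminal N, replace it with the RHS of M[N, lookahead] (the unique production whose predict set contains the lookahead).

Stack is shown with the top on the left.

Stack    Input      Action
--------------------------
T $      c + c + $  output T → c L
c L $    c + c + $  match 'c'
L $      + c + $    output L → + c +
+ c + $  + c + $    match '+'
c + $    c + $      match 'c'
+ $      + $        match '+'
$        $          accept

The string is accepted.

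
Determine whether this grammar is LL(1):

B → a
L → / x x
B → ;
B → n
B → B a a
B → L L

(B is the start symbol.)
Relevant sets:
  FIRST(B) = { '/', ';', 'a', 'n' }
  FIRST(L) = { '/' }

For B:
  PREDICT(B → a) = { 'a' }
  PREDICT(B → ';') = { ';' }
  PREDICT(B → n) = { 'n' }
  PREDICT(B → B a a) = { '/', ';', 'a', 'n' }
  PREDICT(B → L L) = { '/' }
L has a single production, so nothing to check there.

Conflict found: Predict set conflict for B: { 'a' }
The grammar is NOT LL(1).

Answer: No. Predict set conflict for B: { 'a' }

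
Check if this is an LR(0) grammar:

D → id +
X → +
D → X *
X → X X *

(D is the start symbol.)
Yes, the grammar is LR(0)

Augment with D' → D and build the canonical LR(0) collection (I0 = CLOSURE({[D' → . D]}), then GOTO on every symbol after a dot until no new states appear). It has 9 states:
  I0: { [D → . X *], [D → . id +], [D' → . D], [X → . +], [X → . X X *] }  — shift
  I1: { [X → + .] }  — reduce
  I2: { [D' → D .] }  — accept
  I3: { [D → X . *], [X → . +], [X → . X X *], [X → X . X *] }  — shift
  I4: { [D → id . +] }  — shift
  I5: { [D → id + .] }  — reduce
  I6: { [D → X * .] }  — reduce
  I7: { [X → . +], [X → . X X *], [X → X . X *], [X → X X . *] }  — shift
  I8: { [X → X X * .] }  — reduce

Every state is either a pure shift/goto state or contains exactly one complete item and nothing to shift — no conflicts. The grammar is LR(0).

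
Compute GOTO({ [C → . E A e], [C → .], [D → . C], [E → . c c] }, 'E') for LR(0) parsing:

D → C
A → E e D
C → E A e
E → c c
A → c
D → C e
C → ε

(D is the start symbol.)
GOTO(I, 'E') = CLOSURE({ [A → αX.β] : [A → α.Xβ] ∈ I, X = 'E' })

Items with dot before 'E', with the dot advanced:
  [C → . E A e] → [C → E . A e]
Closure of the advanced items:
  [C → E . A e] has the dot before A: add [A → . E e D], [A → . c]
  [A → . E e D] has the dot before E: add [E → . c c]

GOTO = { [A → . E e D], [A → . c], [C → E . A e], [E → . c c] }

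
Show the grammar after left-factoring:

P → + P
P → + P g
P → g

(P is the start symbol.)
Left-factoring transforms A → αβ₁ | αβ₂ into A → αA' and A' → β₁ | β₂
(α is the longest common prefix among the alternatives). Repeat until
no nonterminal has two alternatives with a common prefix.

Round 1: P has alternatives sharing prefix '+ P'. Introduce P': P → + P P'
  Add: P' → ε
  Add: P' → g

No remaining common prefixes — done.

Resulting grammar:
P → + P P'
P' → ε
P' → g
P → g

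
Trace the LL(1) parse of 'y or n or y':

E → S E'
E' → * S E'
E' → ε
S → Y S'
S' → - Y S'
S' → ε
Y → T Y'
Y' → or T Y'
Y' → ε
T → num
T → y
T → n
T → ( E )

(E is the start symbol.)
Stack is shown with the top on the left.

Stack            Input          Action
--------------------------------------
E $              y or n or y $  output E → S E'
S E' $           y or n or y $  output S → Y S'
Y S' E' $        y or n or y $  output Y → T Y'
T Y' S' E' $     y or n or y $  output T → y
y Y' S' E' $     y or n or y $  match 'y'
Y' S' E' $       or n or y $    output Y' → or T Y'
or T Y' S' E' $  or n or y $    match 'or'
T Y' S' E' $     n or y $       output T → n
n Y' S' E' $     n or y $       match 'n'
Y' S' E' $       or y $         output Y' → or T Y'
or T Y' S' E' $  or y $         match 'or'
T Y' S' E' $     y $            output T → y
y Y' S' E' $     y $            match 'y'
Y' S' E' $       $              output Y' → ε
S' E' $          $              output S' → ε
E' $             $              output E' → ε
$                $              accept

The string is accepted.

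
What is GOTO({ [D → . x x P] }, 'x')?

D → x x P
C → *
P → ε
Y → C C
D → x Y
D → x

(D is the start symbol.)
GOTO(I, 'x') = CLOSURE({ [A → αX.β] : [A → α.Xβ] ∈ I, X = 'x' })

Items with dot before 'x', with the dot advanced:
  [D → . x x P] → [D → x . x P]
Closure adds nothing (no advanced item has the dot before a non-terminal).

GOTO = { [D → x . x P] }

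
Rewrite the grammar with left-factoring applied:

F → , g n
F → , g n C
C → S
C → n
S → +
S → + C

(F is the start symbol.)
F → , g n F'
F' → ε
F' → C
C → S
C → n
S → + S'
S' → ε
S' → C

Left-factoring transforms A → αβ₁ | αβ₂ into A → αA' and A' → β₁ | β₂
(α is the longest common prefix among the alternatives). Repeat until
no nonterminal has two alternatives with a common prefix.

Round 1: F has alternatives sharing prefix ', g n'. Introduce F': F → , g n F'
  Add: F' → ε
  Add: F' → C

Round 2: S has alternatives sharing prefix '+'. Introduce S': S → + S'
  Add: S' → ε
  Add: S' → C

No remaining common prefixes — done.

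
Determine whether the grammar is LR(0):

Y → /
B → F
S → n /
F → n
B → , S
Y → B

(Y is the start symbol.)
Augment with Y' → Y and build the canonical LR(0) collection (I0 = CLOSURE({[Y' → . Y]}), then GOTO on every symbol after a dot until no new states appear). It has 10 states:
  I0: { [B → . , S], [B → . F], [F → . n], [Y → . /], [Y → . B], [Y' → . Y] }  — shift
  I1: { [B → , . S], [S → . n /] }  — shift
  I2: { [Y → / .] }  — reduce
  I3: { [Y → B .] }  — reduce
  I4: { [B → F .] }  — reduce
  I5: { [Y' → Y .] }  — accept
  I6: { [F → n .] }  — reduce
  I7: { [B → , S .] }  — reduce
  I8: { [S → n . /] }  — shift
  I9: { [S → n / .] }  — reduce

Every state is either a pure shift/goto state or contains exactly one complete item and nothing to shift — no conflicts. The grammar is LR(0).

Answer: Yes, the grammar is LR(0)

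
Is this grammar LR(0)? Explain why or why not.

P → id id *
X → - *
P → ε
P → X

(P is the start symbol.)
No. Shift-reduce conflict between [P → .] and [P → . id id *]

A grammar is LR(0) if no state in the canonical LR(0) collection has:
  - both a shift item (dot before a terminal) and a complete item (shift-reduce conflict), or
  - two or more complete items (reduce-reduce conflict; the accept item [P' → P .] counts as a complete item here).

Augment with P' → P and build the canonical LR(0) collection (I0 = CLOSURE({[P' → . P]}), then GOTO on every symbol after a dot until no new states appear). It has 8 states:
  I0: { [P → . X], [P → . id id *], [P → .], [P' → . P], [X → . - *] }  — shift, reduce
  I1: { [X → - . *] }  — shift
  I2: { [P' → P .] }  — accept
  I3: { [P → X .] }  — reduce
  I4: { [P → id . id *] }  — shift
  I5: { [P → id id . *] }  — shift
  I6: { [P → id id * .] }  — reduce
  I7: { [X → - * .] }  — reduce

Conflict in state I0:
  Shift-reduce conflict between [P → .] and [P → . id id *]
So the grammar is NOT LR(0).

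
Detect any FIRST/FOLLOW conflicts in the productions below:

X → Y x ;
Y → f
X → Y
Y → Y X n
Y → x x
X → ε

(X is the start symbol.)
No FIRST/FOLLOW conflicts.

Nullable non-terminals: X.
FIRST sets used below: FIRST(Y) = { 'f', 'x' }

X: nullable alternative(s) X → ε; FOLLOW(X) = { $, 'n' }
  X → Y x ;: FIRST \ {ε} = { 'f', 'x' } — disjoint from FOLLOW(X)
  X → Y: FIRST \ {ε} = { 'f', 'x' } — disjoint from FOLLOW(X)
  X → ε: FIRST \ {ε} = { } — this is the only nullable alternative, skip

Y has no nullable alternative, so no FIRST/FOLLOW check is needed there.

No FIRST/FOLLOW conflicts found.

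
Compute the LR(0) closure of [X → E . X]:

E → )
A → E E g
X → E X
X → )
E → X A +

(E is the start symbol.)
Start with: [X → E . X]
  [X → E . X] has the dot before X: add [X → . E X], [X → . )]
  [X → . E X] has the dot before E: add [E → . )], [E → . X A +]
No further items can be added.

CLOSURE = { [E → . )], [E → . X A +], [X → . )], [X → . E X], [X → E . X] }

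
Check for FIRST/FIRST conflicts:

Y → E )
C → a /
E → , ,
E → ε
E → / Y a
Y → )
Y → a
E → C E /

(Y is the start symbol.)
FIRST sets of the non-terminals at (or reachable through a nullable prefix from) the front of some alternative:
  FIRST(E) = { ',', '/', 'a', ε }
  FIRST(C) = { 'a' }

Productions for Y:
  Y → E ): FIRST = { ')', ',', '/', 'a' }
  Y → ): FIRST = { ')' }
  Y → a: FIRST = { 'a' }
Productions for E:
  E → , ,: FIRST = { ',' }
  E → ε: FIRST = { ε }
  E → / Y a: FIRST = { '/' }
  E → C E /: FIRST = { 'a' }
C has only one production, so no FIRST/FIRST conflict is possible there.

Conflict for Y: Y → E ) and Y → )
  Overlap: { ')' }
Conflict for Y: Y → E ) and Y → a
  Overlap: { 'a' }

Answer: Yes. Y → E ')' / Y → ')' on { ')' }; Y → E ')' / Y → a on { 'a' }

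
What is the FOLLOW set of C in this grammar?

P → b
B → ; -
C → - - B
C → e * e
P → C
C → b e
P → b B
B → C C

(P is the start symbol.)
To compute FOLLOW(C), find every occurrence of C on a right-hand side N → α C β: add FIRST(β) \ {ε}, and if β is empty or nullable also add FOLLOW(N). Iterate to a fixed point.

In P → C: C is at the end, add FOLLOW(P)
In B → C C: C is followed by C, add FIRST(C) \ {ε} = { '-', 'b', 'e' }
In B → C C: C is at the end, add FOLLOW(B)

The FOLLOW sets referred to above (computed the same way, to a fixed point):
  FOLLOW(P) = { $ }
  FOLLOW(B) = { $, '-', 'b', 'e' }

Taking the union: FOLLOW(C) = { $, '-', 'b', 'e' }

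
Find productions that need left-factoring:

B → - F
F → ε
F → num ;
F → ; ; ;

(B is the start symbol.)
No, left-factoring is not needed

Left-factoring is needed when two productions for the same non-terminal
share a common prefix on the right-hand side.

Productions for F:
  F → ε
  F → num ;
  F → ; ; ;

No common prefixes found.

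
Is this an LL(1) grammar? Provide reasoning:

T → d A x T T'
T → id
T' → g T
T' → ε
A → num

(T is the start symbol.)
No. Predict set conflict for T': { 'g' }

A grammar is LL(1) if for each non-terminal N with multiple productions, the predict sets of those productions are pairwise disjoint, where PREDICT(N → α) = (FIRST(α) \ {ε}) ∪ (FOLLOW(N) if α ⇒* ε).

Relevant sets:
  FOLLOW(T') = { $, 'g' }

For T:
  PREDICT(T → d A x T T') = { 'd' }
  PREDICT(T → id) = { 'id' }
For T':
  PREDICT(T' → g T) = { 'g' }
  PREDICT(T' → ε) = { $, 'g' }
A has a single production, so nothing to check there.

Conflict found: Predict set conflict for T': { 'g' }
The grammar is NOT LL(1).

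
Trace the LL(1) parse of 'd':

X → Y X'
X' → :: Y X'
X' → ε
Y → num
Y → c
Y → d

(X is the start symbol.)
LL(1) parsing maintains a stack (initially the start symbol over $) and the input. At each step: if the stack top is a terminal, match it against the current input token; if it is a non-terminal N, replace it with the RHS of M[N, lookahead] (the unique production whose predict set contains the lookahead).

Stack is shown with the top on the left.

Stack   Input  Action
---------------------
X $     d $    output X → Y X'
Y X' $  d $    output Y → d
d X' $  d $    match 'd'
X' $    $      output X' → ε
$       $      accept

The string is accepted.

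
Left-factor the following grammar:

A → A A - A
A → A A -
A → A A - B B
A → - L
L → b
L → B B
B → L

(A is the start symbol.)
Left-factoring transforms A → αβ₁ | αβ₂ into A → αA' and A' → β₁ | β₂
(α is the longest common prefix among the alternatives). Repeat until
no nonterminal has two alternatives with a common prefix.

Round 1: A has alternatives sharing prefix 'A A -'. Introduce A': A → A A - A'
  Add: A' → A
  Add: A' → ε
  Add: A' → B B

No remaining common prefixes — done.

Resulting grammar:
A → A A - A'
A' → A
A' → ε
A' → B B
A → - L
L → b
L → B B
B → L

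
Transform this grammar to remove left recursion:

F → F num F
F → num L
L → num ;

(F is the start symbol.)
F is directly left-recursive. The standard transformation for
  A → A α₁ | ... | A α_m | β₁ | ... | β_n
is
  A  → β₁ A' | ... | β_n A'
  A' → α₁ A' | ... | α_m A' | ε

F → num L becomes F → num L F'
F → F num F becomes F' → num F F'
Add F' → ε

Productions for other non-terminals are unchanged:
  L → num ;

Resulting grammar:
F → num L F'
F' → num F F'
F' → ε
L → num ;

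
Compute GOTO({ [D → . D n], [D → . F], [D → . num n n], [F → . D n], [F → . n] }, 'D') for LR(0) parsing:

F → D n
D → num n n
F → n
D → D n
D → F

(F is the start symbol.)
{ [D → D . n], [F → D . n] }

GOTO(I, 'D') = CLOSURE({ [A → αX.β] : [A → α.Xβ] ∈ I, X = 'D' })

Items with dot before 'D', with the dot advanced:
  [D → . D n] → [D → D . n]
  [F → . D n] → [F → D . n]
Closure adds nothing (no advanced item has the dot before a non-terminal).

GOTO = { [D → D . n], [F → D . n] }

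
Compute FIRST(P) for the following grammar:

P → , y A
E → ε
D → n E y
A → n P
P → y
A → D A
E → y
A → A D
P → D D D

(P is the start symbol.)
FIRST sets of the other non-terminals involved (by the same procedure, iterated to a fixed point):
  FIRST(D) = { 'n' }

From P → , y A:
  - ',' is a terminal: add ',' and stop
From P → y:
  - y is a terminal: add 'y' and stop
From P → D D D:
  - D is a non-terminal: add FIRST(D) \ {ε} = { 'n' }
    D is not nullable, so stop

Collecting: FIRST(P) = { ',', 'n', 'y' }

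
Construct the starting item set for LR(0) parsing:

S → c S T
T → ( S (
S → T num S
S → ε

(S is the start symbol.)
{ [S → . T num S], [S → . c S T], [S → .], [S' → . S], [T → . ( S (] }

First, augment the grammar with S' → S
I₀ = CLOSURE({ [S' → . S] }):
  [S' → . S] has the dot before S: add [S → . c S T], [S → . T num S], [S → .]
  [S → . T num S] has the dot before T: add [T → . ( S (]
No further items can be added.

I₀ = { [S → . T num S], [S → . c S T], [S → .], [S' → . S], [T → . ( S (] }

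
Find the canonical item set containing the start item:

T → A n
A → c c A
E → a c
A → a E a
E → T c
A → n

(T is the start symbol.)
{ [A → . a E a], [A → . c c A], [A → . n], [T → . A n], [T' → . T] }

First, augment the grammar with T' → T
I₀ = CLOSURE({ [T' → . T] }):
  [T' → . T] has the dot before T: add [T → . A n]
  [T → . A n] has the dot before A: add [A → . c c A], [A → . a E a], [A → . n]
No further items can be added.

I₀ = { [A → . a E a], [A → . c c A], [A → . n], [T → . A n], [T' → . T] }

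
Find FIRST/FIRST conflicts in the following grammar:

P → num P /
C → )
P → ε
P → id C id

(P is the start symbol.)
Productions for P:
  P → num P /: FIRST = { 'num' }
  P → ε: FIRST = { ε }
  P → id C id: FIRST = { 'id' }
C has only one production, so no FIRST/FIRST conflict is possible there.

All alternatives of each non-terminal have pairwise disjoint FIRST sets.

Answer: No FIRST/FIRST conflicts.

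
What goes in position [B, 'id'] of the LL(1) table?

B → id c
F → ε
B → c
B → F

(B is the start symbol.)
B → id c

To find M[B, 'id'], we find productions for B where 'id' is in the predict set (PREDICT(N → α) = (FIRST(α) \ {ε}) ∪ (FOLLOW(N) if α ⇒* ε)).

Relevant sets:
  FIRST(F) = { ε }
  FOLLOW(B) = { $ }

B → id c: PREDICT = { 'id' }
  'id' is in predict set, so this production goes in M[B, 'id']
B → c: PREDICT = { 'c' }
B → F: PREDICT = { $ }

M[B, 'id'] = B → id c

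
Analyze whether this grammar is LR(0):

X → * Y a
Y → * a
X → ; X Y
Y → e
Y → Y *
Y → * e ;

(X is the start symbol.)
No. Shift-reduce conflict between [X → ; X Y .] and [Y → Y . *]

A grammar is LR(0) if no state in the canonical LR(0) collection has:
  - both a shift item (dot before a terminal) and a complete item (shift-reduce conflict), or
  - two or more complete items (reduce-reduce conflict; the accept item [X' → X .] counts as a complete item here).

Augment with X' → X and build the canonical LR(0) collection (I0 = CLOSURE({[X' → . X]}), then GOTO on every symbol after a dot until no new states appear). It has 14 states:
  I0: { [X → . * Y a], [X → . ; X Y], [X' → . X] }  — shift
  I1: { [X → * . Y a], [Y → . * a], [Y → . * e ;], [Y → . Y *], [Y → . e] }  — shift
  I2: { [X → . * Y a], [X → . ; X Y], [X → ; . X Y] }  — shift
  I3: { [X' → X .] }  — accept
  I4: { [X → ; X . Y], [Y → . * a], [Y → . * e ;], [Y → . Y *], [Y → . e] }  — shift
  I5: { [Y → * . a], [Y → * . e ;] }  — shift
  I6: { [X → ; X Y .], [Y → Y . *] }  — shift, reduce
  I7: { [Y → e .] }  — reduce
  I8: { [Y → Y * .] }  — reduce
  I9: { [Y → * a .] }  — reduce
  I10: { [Y → * e . ;] }  — shift
  I11: { [Y → * e ; .] }  — reduce
  I12: { [X → * Y . a], [Y → Y . *] }  — shift
  I13: { [X → * Y a .] }  — reduce

Conflict in state I6:
  Shift-reduce conflict between [X → ; X Y .] and [Y → Y . *]
So the grammar is NOT LR(0).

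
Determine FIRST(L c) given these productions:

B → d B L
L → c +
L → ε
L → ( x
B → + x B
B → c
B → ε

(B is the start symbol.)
{ '(', 'c' }

FIRST sets of the non-terminals involved (from the grammar, by fixed-point iteration):
  FIRST(L) = { '(', 'c', ε }

To compute FIRST(L c), process the symbols left to right:
Symbol L is a non-terminal. Add FIRST(L) \ {ε} = { '(', 'c' }
L is nullable (ε ∈ FIRST(L)), continue to the next symbol.
Symbol c is a terminal. Add 'c' and stop.
FIRST(L c) = { '(', 'c' }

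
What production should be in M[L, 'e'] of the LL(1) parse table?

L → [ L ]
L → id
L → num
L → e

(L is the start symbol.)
To find M[L, 'e'], we find productions for L where 'e' is in the predict set (PREDICT(N → α) = (FIRST(α) \ {ε}) ∪ (FOLLOW(N) if α ⇒* ε)).

L → [ L ]: PREDICT = { '[' }
L → id: PREDICT = { 'id' }
L → num: PREDICT = { 'num' }
L → e: PREDICT = { 'e' }
  'e' is in predict set, so this production goes in M[L, 'e']

M[L, 'e'] = L → e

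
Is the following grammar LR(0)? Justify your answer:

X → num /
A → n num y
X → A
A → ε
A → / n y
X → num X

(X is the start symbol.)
No. Shift-reduce conflict between [A → .] and [A → . / n y]

A grammar is LR(0) if no state in the canonical LR(0) collection has:
  - both a shift item (dot before a terminal) and a complete item (shift-reduce conflict), or
  - two or more complete items (reduce-reduce conflict; the accept item [X' → X .] counts as a complete item here).

Augment with X' → X and build the canonical LR(0) collection (I0 = CLOSURE({[X' → . X]}), then GOTO on every symbol after a dot until no new states appear). It has 12 states:
  I0: { [A → . / n y], [A → . n num y], [A → .], [X → . A], [X → . num /], [X → . num X], [X' → . X] }  — shift, reduce
  I1: { [A → / . n y] }  — shift
  I2: { [X → A .] }  — reduce
  I3: { [X' → X .] }  — accept
  I4: { [A → n . num y] }  — shift
  I5: { [A → . / n y], [A → . n num y], [A → .], [X → . A], [X → . num /], [X → . num X], [X → num . /], [X → num . X] }  — shift, reduce
  I6: { [A → / . n y], [X → num / .] }  — shift, reduce
  I7: { [X → num X .] }  — reduce
  I8: { [A → / n . y] }  — shift
  I9: { [A → / n y .] }  — reduce
  I10: { [A → n num . y] }  — shift
  I11: { [A → n num y .] }  — reduce

Conflict in state I0:
  Shift-reduce conflict between [A → .] and [A → . / n y]
So the grammar is NOT LR(0).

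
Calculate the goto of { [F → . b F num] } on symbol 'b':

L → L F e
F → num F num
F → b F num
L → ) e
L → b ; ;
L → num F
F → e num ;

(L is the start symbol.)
{ [F → . b F num], [F → . e num ;], [F → . num F num], [F → b . F num] }

GOTO(I, 'b') = CLOSURE({ [A → αX.β] : [A → α.Xβ] ∈ I, X = 'b' })

Items with dot before 'b', with the dot advanced:
  [F → . b F num] → [F → b . F num]
Closure of the advanced items:
  [F → b . F num] has the dot before F: add [F → . num F num], [F → . b F num], [F → . e num ;]

GOTO = { [F → . b F num], [F → . e num ;], [F → . num F num], [F → b . F num] }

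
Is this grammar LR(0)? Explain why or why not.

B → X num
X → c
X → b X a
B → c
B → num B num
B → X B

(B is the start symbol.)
No. Reduce-reduce conflict: [B → c .] and [X → c .]

Augment with B' → B and build the canonical LR(0) collection (I0 = CLOSURE({[B' → . B]}), then GOTO on every symbol after a dot until no new states appear). It has 13 states:
  I0: { [B → . X B], [B → . X num], [B → . c], [B → . num B num], [B' → . B], [X → . b X a], [X → . c] }  — shift
  I1: { [B' → B .] }  — accept
  I2: { [B → . X B], [B → . X num], [B → . c], [B → . num B num], [B → X . B], [B → X . num], [X → . b X a], [X → . c] }  — shift
  I3: { [X → . b X a], [X → . c], [X → b . X a] }  — shift
  I4: { [B → c .], [X → c .] }  — 2 reduces
  I5: { [B → . X B], [B → . X num], [B → . c], [B → . num B num], [B → num . B num], [X → . b X a], [X → . c] }  — shift
  I6: { [B → num B . num] }  — shift
  I7: { [B → num B num .] }  — reduce
  I8: { [X → b X . a] }  — shift
  I9: { [X → c .] }  — reduce
  I10: { [X → b X a .] }  — reduce
  I11: { [B → X B .] }  — reduce
  I12: { [B → . X B], [B → . X num], [B → . c], [B → . num B num], [B → X num .], [B → num . B num], [X → . b X a], [X → . c] }  — shift, reduce

Conflict in state I4:
  Reduce-reduce conflict: [B → c .] and [X → c .]
So the grammar is NOT LR(0).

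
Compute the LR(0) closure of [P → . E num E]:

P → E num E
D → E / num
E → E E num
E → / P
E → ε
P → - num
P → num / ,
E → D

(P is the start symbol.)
{ [D → . E / num], [E → . / P], [E → . D], [E → . E E num], [E → .], [P → . E num E] }

Start with: [P → . E num E]
  [P → . E num E] has the dot before E: add [E → . E E num], [E → . / P], [E → .], [E → . D]
  [E → . D] has the dot before D: add [D → . E / num]
No further items can be added.

CLOSURE = { [D → . E / num], [E → . / P], [E → . D], [E → . E E num], [E → .], [P → . E num E] }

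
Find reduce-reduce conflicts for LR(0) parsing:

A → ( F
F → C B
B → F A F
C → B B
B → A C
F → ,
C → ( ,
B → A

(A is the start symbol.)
Yes — I15: [C → ( , .] vs [F → , .]

Augment with A' → A and build the canonical LR(0) collection (I0 = CLOSURE({[A' → . A]}), then GOTO on every symbol after a dot until no new states appear). It has 16 states:
  I0: { [A → . ( F], [A' → . A] }  — shift
  I1: { [A → ( . F], [A → . ( F], [B → . A C], [B → . A], [B → . F A F], [C → . ( ,], [C → . B B], [F → . ,], [F → . C B] }  — shift
  I2: { [A' → A .] }  — accept
  I3: { [A → ( . F], [A → . ( F], [B → . A C], [B → . A], [B → . F A F], [C → ( . ,], [C → . ( ,], [C → . B B], [F → . ,], [F → . C B] }  — shift
  I4: { [F → , .] }  — reduce
  I5: { [A → . ( F], [B → . A C], [B → . A], [B → . F A F], [B → A . C], [B → A .], [C → . ( ,], [C → . B B], [F → . ,], [F → . C B] }  — shift, reduce
  I6: { [A → . ( F], [B → . A C], [B → . A], [B → . F A F], [C → . ( ,], [C → . B B], [C → B . B], [F → . ,], [F → . C B] }  — shift
  I7: { [A → . ( F], [B → . A C], [B → . A], [B → . F A F], [C → . ( ,], [C → . B B], [F → . ,], [F → . C B], [F → C . B] }  — shift
  I8: { [A → ( F .], [A → . ( F], [B → F . A F] }  — shift, reduce
  I9: { [A → . ( F], [B → . A C], [B → . A], [B → . F A F], [B → F A . F], [C → . ( ,], [C → . B B], [F → . ,], [F → . C B] }  — shift
  I10: { [A → . ( F], [B → F . A F], [B → F A F .] }  — shift, reduce
  I11: { [A → . ( F], [B → . A C], [B → . A], [B → . F A F], [C → . ( ,], [C → . B B], [C → B . B], [F → . ,], [F → . C B], [F → C B .] }  — shift, reduce
  I12: { [A → . ( F], [B → F . A F] }  — shift
  I13: { [A → . ( F], [B → . A C], [B → . A], [B → . F A F], [C → . ( ,], [C → . B B], [C → B . B], [C → B B .], [F → . ,], [F → . C B] }  — shift, reduce
  I14: { [A → . ( F], [B → . A C], [B → . A], [B → . F A F], [B → A C .], [C → . ( ,], [C → . B B], [F → . ,], [F → . C B], [F → C . B] }  — shift, reduce
  I15: { [C → ( , .], [F → , .] }  — 2 reduces

I15 contains complete items [C → ( , .], [F → , .] — reduce-reduce conflict.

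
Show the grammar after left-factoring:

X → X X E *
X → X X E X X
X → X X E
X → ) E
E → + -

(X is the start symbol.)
Left-factoring transforms A → αβ₁ | αβ₂ into A → αA' and A' → β₁ | β₂
(α is the longest common prefix among the alternatives). Repeat until
no nonterminal has two alternatives with a common prefix.

Round 1: X has alternatives sharing prefix 'X X E'. Introduce X': X → X X E X'
  Add: X' → *
  Add: X' → X X
  Add: X' → ε

No remaining common prefixes — done.

Resulting grammar:
X → X X E X'
X' → *
X' → X X
X' → ε
X → ) E
E → + -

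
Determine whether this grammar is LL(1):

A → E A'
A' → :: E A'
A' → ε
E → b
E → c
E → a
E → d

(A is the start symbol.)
Yes, the grammar is LL(1).

A grammar is LL(1) if for each non-terminal N with multiple productions, the predict sets of those productions are pairwise disjoint, where PREDICT(N → α) = (FIRST(α) \ {ε}) ∪ (FOLLOW(N) if α ⇒* ε).

Relevant sets:
  FOLLOW(A') = { $ }

For A':
  PREDICT(A' → :: E A') = { '::' }
  PREDICT(A' → ε) = { $ }
For E:
  PREDICT(E → b) = { 'b' }
  PREDICT(E → c) = { 'c' }
  PREDICT(E → a) = { 'a' }
  PREDICT(E → d) = { 'd' }
A has a single production, so nothing to check there.

All predict sets are disjoint. The grammar IS LL(1).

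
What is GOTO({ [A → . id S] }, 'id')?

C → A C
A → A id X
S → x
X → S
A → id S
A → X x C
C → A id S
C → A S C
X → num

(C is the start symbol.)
{ [A → id . S], [S → . x] }

GOTO(I, 'id') = CLOSURE({ [A → αX.β] : [A → α.Xβ] ∈ I, X = 'id' })

Items with dot before 'id', with the dot advanced:
  [A → . id S] → [A → id . S]
Closure of the advanced items:
  [A → id . S] has the dot before S: add [S → . x]

GOTO = { [A → id . S], [S → . x] }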